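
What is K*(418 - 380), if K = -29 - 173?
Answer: -7676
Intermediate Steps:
K = -202
K*(418 - 380) = -202*(418 - 380) = -202*38 = -7676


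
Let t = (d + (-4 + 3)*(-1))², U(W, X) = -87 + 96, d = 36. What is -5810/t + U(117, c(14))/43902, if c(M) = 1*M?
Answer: -28339811/6677982 ≈ -4.2438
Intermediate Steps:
c(M) = M
U(W, X) = 9
t = 1369 (t = (36 + (-4 + 3)*(-1))² = (36 - 1*(-1))² = (36 + 1)² = 37² = 1369)
-5810/t + U(117, c(14))/43902 = -5810/1369 + 9/43902 = -5810*1/1369 + 9*(1/43902) = -5810/1369 + 1/4878 = -28339811/6677982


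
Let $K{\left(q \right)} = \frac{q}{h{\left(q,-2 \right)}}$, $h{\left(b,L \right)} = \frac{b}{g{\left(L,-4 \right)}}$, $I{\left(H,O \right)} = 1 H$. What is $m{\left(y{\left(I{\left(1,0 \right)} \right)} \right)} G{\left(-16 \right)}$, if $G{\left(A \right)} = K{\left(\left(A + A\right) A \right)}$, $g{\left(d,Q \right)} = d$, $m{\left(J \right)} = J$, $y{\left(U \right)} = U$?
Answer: $-2$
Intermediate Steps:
$I{\left(H,O \right)} = H$
$h{\left(b,L \right)} = \frac{b}{L}$
$K{\left(q \right)} = -2$ ($K{\left(q \right)} = \frac{q}{q \frac{1}{-2}} = \frac{q}{q \left(- \frac{1}{2}\right)} = \frac{q}{\left(- \frac{1}{2}\right) q} = q \left(- \frac{2}{q}\right) = -2$)
$G{\left(A \right)} = -2$
$m{\left(y{\left(I{\left(1,0 \right)} \right)} \right)} G{\left(-16 \right)} = 1 \left(-2\right) = -2$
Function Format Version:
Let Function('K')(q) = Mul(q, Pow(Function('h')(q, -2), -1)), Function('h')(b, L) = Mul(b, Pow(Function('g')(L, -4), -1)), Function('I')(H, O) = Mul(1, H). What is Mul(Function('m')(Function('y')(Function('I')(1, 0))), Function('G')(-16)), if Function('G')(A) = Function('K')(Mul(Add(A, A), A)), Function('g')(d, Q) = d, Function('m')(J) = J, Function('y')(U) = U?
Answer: -2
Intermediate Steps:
Function('I')(H, O) = H
Function('h')(b, L) = Mul(b, Pow(L, -1))
Function('K')(q) = -2 (Function('K')(q) = Mul(q, Pow(Mul(q, Pow(-2, -1)), -1)) = Mul(q, Pow(Mul(q, Rational(-1, 2)), -1)) = Mul(q, Pow(Mul(Rational(-1, 2), q), -1)) = Mul(q, Mul(-2, Pow(q, -1))) = -2)
Function('G')(A) = -2
Mul(Function('m')(Function('y')(Function('I')(1, 0))), Function('G')(-16)) = Mul(1, -2) = -2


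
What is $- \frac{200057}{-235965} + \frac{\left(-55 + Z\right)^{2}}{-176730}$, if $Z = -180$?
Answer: $\frac{496109033}{926713210} \approx 0.53534$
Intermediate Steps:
$- \frac{200057}{-235965} + \frac{\left(-55 + Z\right)^{2}}{-176730} = - \frac{200057}{-235965} + \frac{\left(-55 - 180\right)^{2}}{-176730} = \left(-200057\right) \left(- \frac{1}{235965}\right) + \left(-235\right)^{2} \left(- \frac{1}{176730}\right) = \frac{200057}{235965} + 55225 \left(- \frac{1}{176730}\right) = \frac{200057}{235965} - \frac{11045}{35346} = \frac{496109033}{926713210}$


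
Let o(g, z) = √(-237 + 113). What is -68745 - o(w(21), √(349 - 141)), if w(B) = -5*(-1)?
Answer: -68745 - 2*I*√31 ≈ -68745.0 - 11.136*I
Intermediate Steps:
w(B) = 5
o(g, z) = 2*I*√31 (o(g, z) = √(-124) = 2*I*√31)
-68745 - o(w(21), √(349 - 141)) = -68745 - 2*I*√31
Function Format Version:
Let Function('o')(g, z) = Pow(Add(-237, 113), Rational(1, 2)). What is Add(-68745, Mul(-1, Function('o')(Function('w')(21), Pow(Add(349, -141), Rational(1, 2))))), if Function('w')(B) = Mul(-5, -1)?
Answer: Add(-68745, Mul(-2, I, Pow(31, Rational(1, 2)))) ≈ Add(-68745., Mul(-11.136, I))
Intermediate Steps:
Function('w')(B) = 5
Function('o')(g, z) = Mul(2, I, Pow(31, Rational(1, 2))) (Function('o')(g, z) = Pow(-124, Rational(1, 2)) = Mul(2, I, Pow(31, Rational(1, 2))))
Add(-68745, Mul(-1, Function('o')(Function('w')(21), Pow(Add(349, -141), Rational(1, 2))))) = Add(-68745, Mul(-1, Mul(2, I, Pow(31, Rational(1, 2))))) = Add(-68745, Mul(-2, I, Pow(31, Rational(1, 2))))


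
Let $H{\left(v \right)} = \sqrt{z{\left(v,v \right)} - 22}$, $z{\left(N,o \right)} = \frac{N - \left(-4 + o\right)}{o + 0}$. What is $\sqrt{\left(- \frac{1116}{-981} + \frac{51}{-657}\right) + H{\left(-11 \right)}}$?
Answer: $\frac{\sqrt{73084957473 + 6268071051 i \sqrt{2706}}}{262581} \approx 1.7185 + 1.3759 i$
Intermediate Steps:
$z{\left(N,o \right)} = \frac{4 + N - o}{o}$
$H{\left(v \right)} = \sqrt{-22 + \frac{4}{v}}$ ($H{\left(v \right)} = \sqrt{\frac{4 + v - v}{v} - 22} = \sqrt{\frac{1}{v} 4 - 22} = \sqrt{\frac{4}{v} - 22} = \sqrt{-22 + \frac{4}{v}}$)
$\sqrt{\left(- \frac{1116}{-981} + \frac{51}{-657}\right) + H{\left(-11 \right)}} = \sqrt{\left(- \frac{1116}{-981} + \frac{51}{-657}\right) + \sqrt{-22 + \frac{4}{-11}}} = \sqrt{\left(\left(-1116\right) \left(- \frac{1}{981}\right) + 51 \left(- \frac{1}{657}\right)\right) + \sqrt{-22 + 4 \left(- \frac{1}{11}\right)}} = \sqrt{\left(\frac{124}{109} - \frac{17}{219}\right) + \sqrt{-22 - \frac{4}{11}}} = \sqrt{\frac{25303}{23871} + \sqrt{- \frac{246}{11}}} = \sqrt{\frac{25303}{23871} + \frac{i \sqrt{2706}}{11}}$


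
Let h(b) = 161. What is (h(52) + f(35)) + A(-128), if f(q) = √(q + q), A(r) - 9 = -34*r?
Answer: 4522 + √70 ≈ 4530.4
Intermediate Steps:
A(r) = 9 - 34*r
f(q) = √2*√q (f(q) = √(2*q) = √2*√q)
(h(52) + f(35)) + A(-128) = (161 + √2*√35) + (9 - 34*(-128)) = (161 + √70) + (9 + 4352) = (161 + √70) + 4361 = 4522 + √70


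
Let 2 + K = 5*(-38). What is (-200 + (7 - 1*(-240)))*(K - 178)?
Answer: -17390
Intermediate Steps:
K = -192 (K = -2 + 5*(-38) = -2 - 190 = -192)
(-200 + (7 - 1*(-240)))*(K - 178) = (-200 + (7 - 1*(-240)))*(-192 - 178) = (-200 + (7 + 240))*(-370) = (-200 + 247)*(-370) = 47*(-370) = -17390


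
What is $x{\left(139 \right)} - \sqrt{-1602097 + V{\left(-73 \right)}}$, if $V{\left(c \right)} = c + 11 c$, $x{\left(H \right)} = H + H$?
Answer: $278 - i \sqrt{1602973} \approx 278.0 - 1266.1 i$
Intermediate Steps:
$x{\left(H \right)} = 2 H$
$V{\left(c \right)} = 12 c$
$x{\left(139 \right)} - \sqrt{-1602097 + V{\left(-73 \right)}} = 2 \cdot 139 - \sqrt{-1602097 + 12 \left(-73\right)} = 278 - \sqrt{-1602097 - 876} = 278 - \sqrt{-1602973} = 278 - i \sqrt{1602973}$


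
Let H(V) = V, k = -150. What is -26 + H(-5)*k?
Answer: 724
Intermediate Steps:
-26 + H(-5)*k = -26 - 5*(-150) = -26 + 750 = 724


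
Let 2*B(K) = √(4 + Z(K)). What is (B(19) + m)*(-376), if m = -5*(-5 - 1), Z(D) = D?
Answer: -11280 - 188*√23 ≈ -12182.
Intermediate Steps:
B(K) = √(4 + K)/2
m = 30 (m = -5*(-6) = 30)
(B(19) + m)*(-376) = (√(4 + 19)/2 + 30)*(-376) = (√23/2 + 30)*(-376) = (30 + √23/2)*(-376) = -11280 - 188*√23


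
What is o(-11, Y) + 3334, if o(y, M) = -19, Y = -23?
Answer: 3315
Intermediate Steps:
o(-11, Y) + 3334 = -19 + 3334 = 3315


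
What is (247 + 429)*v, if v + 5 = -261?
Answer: -179816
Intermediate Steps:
v = -266 (v = -5 - 261 = -266)
(247 + 429)*v = (247 + 429)*(-266) = 676*(-266) = -179816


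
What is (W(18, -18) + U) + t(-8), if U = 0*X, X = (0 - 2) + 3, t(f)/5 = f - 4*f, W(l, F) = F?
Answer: 102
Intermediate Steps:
t(f) = -15*f (t(f) = 5*(f - 4*f) = 5*(-3*f) = -15*f)
X = 1 (X = -2 + 3 = 1)
U = 0 (U = 0*1 = 0)
(W(18, -18) + U) + t(-8) = (-18 + 0) - 15*(-8) = -18 + 120 = 102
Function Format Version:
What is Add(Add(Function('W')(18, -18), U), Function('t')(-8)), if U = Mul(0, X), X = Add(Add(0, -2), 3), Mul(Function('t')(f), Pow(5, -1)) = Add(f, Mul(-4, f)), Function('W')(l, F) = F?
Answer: 102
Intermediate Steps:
Function('t')(f) = Mul(-15, f) (Function('t')(f) = Mul(5, Add(f, Mul(-4, f))) = Mul(5, Mul(-3, f)) = Mul(-15, f))
X = 1 (X = Add(-2, 3) = 1)
U = 0 (U = Mul(0, 1) = 0)
Add(Add(Function('W')(18, -18), U), Function('t')(-8)) = Add(Add(-18, 0), Mul(-15, -8)) = Add(-18, 120) = 102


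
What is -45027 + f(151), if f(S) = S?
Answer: -44876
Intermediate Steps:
-45027 + f(151) = -45027 + 151 = -44876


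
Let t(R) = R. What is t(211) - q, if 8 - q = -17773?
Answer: -17570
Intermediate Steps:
q = 17781 (q = 8 - 1*(-17773) = 8 + 17773 = 17781)
t(211) - q = 211 - 1*17781 = 211 - 17781 = -17570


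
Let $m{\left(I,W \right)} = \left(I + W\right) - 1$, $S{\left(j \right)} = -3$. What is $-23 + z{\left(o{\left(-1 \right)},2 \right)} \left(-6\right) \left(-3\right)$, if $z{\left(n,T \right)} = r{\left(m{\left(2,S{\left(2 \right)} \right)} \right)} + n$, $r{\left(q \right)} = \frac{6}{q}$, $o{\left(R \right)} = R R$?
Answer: $-59$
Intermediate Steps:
$o{\left(R \right)} = R^{2}$
$m{\left(I,W \right)} = -1 + I + W$
$z{\left(n,T \right)} = -3 + n$ ($z{\left(n,T \right)} = \frac{6}{-1 + 2 - 3} + n = \frac{6}{-2} + n = 6 \left(- \frac{1}{2}\right) + n = -3 + n$)
$-23 + z{\left(o{\left(-1 \right)},2 \right)} \left(-6\right) \left(-3\right) = -23 + \left(-3 + \left(-1\right)^{2}\right) \left(-6\right) \left(-3\right) = -23 + \left(-3 + 1\right) \left(-6\right) \left(-3\right) = -23 + \left(-2\right) \left(-6\right) \left(-3\right) = -23 + 12 \left(-3\right) = -23 - 36 = -59$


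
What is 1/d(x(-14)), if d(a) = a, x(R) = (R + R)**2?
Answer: 1/784 ≈ 0.0012755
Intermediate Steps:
x(R) = 4*R**2 (x(R) = (2*R)**2 = 4*R**2)
1/d(x(-14)) = 1/(4*(-14)**2) = 1/(4*196) = 1/784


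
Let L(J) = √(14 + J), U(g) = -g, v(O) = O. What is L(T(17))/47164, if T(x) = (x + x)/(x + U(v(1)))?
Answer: √258/188656 ≈ 8.5141e-5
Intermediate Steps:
T(x) = 2*x/(-1 + x) (T(x) = (x + x)/(x - 1*1) = (2*x)/(x - 1) = (2*x)/(-1 + x) = 2*x/(-1 + x))
L(T(17))/47164 = √(14 + 2*17/(-1 + 17))/47164 = √(14 + 2*17/16)*(1/47164) = √(14 + 2*17*(1/16))*(1/47164) = √(14 + 17/8)*(1/47164) = √(129/8)*(1/47164) = (√258/4)*(1/47164) = √258/188656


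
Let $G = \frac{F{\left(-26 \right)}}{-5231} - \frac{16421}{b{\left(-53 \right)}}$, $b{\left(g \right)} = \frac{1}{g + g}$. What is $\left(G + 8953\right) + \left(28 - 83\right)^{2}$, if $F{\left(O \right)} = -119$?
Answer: $\frac{9167871643}{5231} \approx 1.7526 \cdot 10^{6}$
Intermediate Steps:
$b{\left(g \right)} = \frac{1}{2 g}$
$G = \frac{9105214725}{5231}$ ($G = - \frac{119}{-5231} - \frac{16421}{\frac{1}{2} \frac{1}{-53}} = \left(-119\right) \left(- \frac{1}{5231}\right) - \frac{16421}{\frac{1}{2} \left(- \frac{1}{53}\right)} = \frac{119}{5231} - \frac{16421}{- \frac{1}{106}} = \frac{119}{5231} - -1740626 = \frac{119}{5231} + 1740626 = \frac{9105214725}{5231} \approx 1.7406 \cdot 10^{6}$)
$\left(G + 8953\right) + \left(28 - 83\right)^{2} = \left(\frac{9105214725}{5231} + 8953\right) + \left(28 - 83\right)^{2} = \frac{9152047868}{5231} + \left(-55\right)^{2} = \frac{9152047868}{5231} + 3025 = \frac{9167871643}{5231}$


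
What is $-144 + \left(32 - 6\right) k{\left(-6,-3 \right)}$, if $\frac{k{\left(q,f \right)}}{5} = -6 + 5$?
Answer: $-274$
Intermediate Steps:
$k{\left(q,f \right)} = -5$ ($k{\left(q,f \right)} = 5 \left(-6 + 5\right) = 5 \left(-1\right) = -5$)
$-144 + \left(32 - 6\right) k{\left(-6,-3 \right)} = -144 + \left(32 - 6\right) \left(-5\right) = -144 + 26 \left(-5\right) = -144 - 130 = -274$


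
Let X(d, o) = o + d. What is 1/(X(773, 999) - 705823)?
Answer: -1/704051 ≈ -1.4204e-6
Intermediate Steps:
X(d, o) = d + o
1/(X(773, 999) - 705823) = 1/((773 + 999) - 705823) = 1/(1772 - 705823) = 1/(-704051) = -1/704051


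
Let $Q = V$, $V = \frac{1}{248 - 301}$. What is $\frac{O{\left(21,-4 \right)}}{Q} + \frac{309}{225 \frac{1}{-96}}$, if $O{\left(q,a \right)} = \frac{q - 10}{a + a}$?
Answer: $- \frac{11793}{200} \approx -58.965$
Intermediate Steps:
$O{\left(q,a \right)} = \frac{-10 + q}{2 a}$
$V = - \frac{1}{53}$ ($V = \frac{1}{248 - 301} = \frac{1}{-53} = - \frac{1}{53} \approx -0.018868$)
$Q = - \frac{1}{53} \approx -0.018868$
$\frac{O{\left(21,-4 \right)}}{Q} + \frac{309}{225 \frac{1}{-96}} = \frac{\frac{1}{2} \frac{1}{-4} \left(-10 + 21\right)}{- \frac{1}{53}} + \frac{309}{225 \frac{1}{-96}} = \frac{1}{2} \left(- \frac{1}{4}\right) 11 \left(-53\right) + \frac{309}{225 \left(- \frac{1}{96}\right)} = \left(- \frac{11}{8}\right) \left(-53\right) + \frac{309}{- \frac{75}{32}} = \frac{583}{8} + 309 \left(- \frac{32}{75}\right) = \frac{583}{8} - \frac{3296}{25} = - \frac{11793}{200}$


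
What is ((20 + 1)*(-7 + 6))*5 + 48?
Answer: -57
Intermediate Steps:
((20 + 1)*(-7 + 6))*5 + 48 = (21*(-1))*5 + 48 = -21*5 + 48 = -105 + 48 = -57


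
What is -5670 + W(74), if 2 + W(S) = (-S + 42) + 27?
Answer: -5677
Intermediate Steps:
W(S) = 67 - S (W(S) = -2 + ((-S + 42) + 27) = -2 + ((42 - S) + 27) = -2 + (69 - S) = 67 - S)
-5670 + W(74) = -5670 + (67 - 1*74) = -5670 + (67 - 74) = -5670 - 7 = -5677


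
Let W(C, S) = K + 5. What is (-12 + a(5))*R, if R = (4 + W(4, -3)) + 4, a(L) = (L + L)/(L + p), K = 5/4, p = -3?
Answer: -399/4 ≈ -99.750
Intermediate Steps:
K = 5/4 (K = 5*(¼) = 5/4 ≈ 1.2500)
W(C, S) = 25/4 (W(C, S) = 5/4 + 5 = 25/4)
a(L) = 2*L/(-3 + L) (a(L) = (L + L)/(L - 3) = (2*L)/(-3 + L) = 2*L/(-3 + L))
R = 57/4 (R = (4 + 25/4) + 4 = 41/4 + 4 = 57/4 ≈ 14.250)
(-12 + a(5))*R = (-12 + 2*5/(-3 + 5))*(57/4) = (-12 + 2*5/2)*(57/4) = (-12 + 2*5*(½))*(57/4) = (-12 + 5)*(57/4) = -7*57/4 = -399/4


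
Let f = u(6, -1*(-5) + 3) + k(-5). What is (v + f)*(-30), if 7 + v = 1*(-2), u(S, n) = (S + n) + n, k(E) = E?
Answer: -240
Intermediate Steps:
u(S, n) = S + 2*n
v = -9 (v = -7 + 1*(-2) = -7 - 2 = -9)
f = 17 (f = (6 + 2*(-1*(-5) + 3)) - 5 = (6 + 2*(5 + 3)) - 5 = (6 + 2*8) - 5 = (6 + 16) - 5 = 22 - 5 = 17)
(v + f)*(-30) = (-9 + 17)*(-30) = 8*(-30) = -240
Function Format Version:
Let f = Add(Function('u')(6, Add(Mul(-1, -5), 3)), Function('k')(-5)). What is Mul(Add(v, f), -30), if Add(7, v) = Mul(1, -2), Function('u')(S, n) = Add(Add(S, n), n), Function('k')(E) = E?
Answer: -240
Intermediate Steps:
Function('u')(S, n) = Add(S, Mul(2, n))
v = -9 (v = Add(-7, Mul(1, -2)) = Add(-7, -2) = -9)
f = 17 (f = Add(Add(6, Mul(2, Add(Mul(-1, -5), 3))), -5) = Add(Add(6, Mul(2, Add(5, 3))), -5) = Add(Add(6, Mul(2, 8)), -5) = Add(Add(6, 16), -5) = Add(22, -5) = 17)
Mul(Add(v, f), -30) = Mul(Add(-9, 17), -30) = Mul(8, -30) = -240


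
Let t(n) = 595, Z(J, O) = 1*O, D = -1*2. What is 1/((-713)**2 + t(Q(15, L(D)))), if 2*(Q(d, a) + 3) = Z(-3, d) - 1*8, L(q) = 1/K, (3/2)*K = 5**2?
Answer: 1/508964 ≈ 1.9648e-6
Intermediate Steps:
K = 50/3 (K = (2/3)*5**2 = (2/3)*25 = 50/3 ≈ 16.667)
D = -2
Z(J, O) = O
L(q) = 3/50 (L(q) = 1/(50/3) = 3/50)
Q(d, a) = -7 + d/2 (Q(d, a) = -3 + (d - 1*8)/2 = -3 + (d - 8)/2 = -3 + (-8 + d)/2 = -3 + (-4 + d/2) = -7 + d/2)
1/((-713)**2 + t(Q(15, L(D)))) = 1/((-713)**2 + 595) = 1/(508369 + 595) = 1/508964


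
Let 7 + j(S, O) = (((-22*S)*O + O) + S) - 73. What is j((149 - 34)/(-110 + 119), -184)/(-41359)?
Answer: -463259/372231 ≈ -1.2445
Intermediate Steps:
j(S, O) = -80 + O + S - 22*O*S (j(S, O) = -7 + ((((-22*S)*O + O) + S) - 73) = -7 + (((-22*O*S + O) + S) - 73) = -7 + (((O - 22*O*S) + S) - 73) = -7 + ((O + S - 22*O*S) - 73) = -7 + (-73 + O + S - 22*O*S) = -80 + O + S - 22*O*S)
j((149 - 34)/(-110 + 119), -184)/(-41359) = (-80 - 184 + (149 - 34)/(-110 + 119) - 22*(-184)*(149 - 34)/(-110 + 119))/(-41359) = (-80 - 184 + 115/9 - 22*(-184)*115/9)*(-1/41359) = (-80 - 184 + 115/9 + 465520/9)*(-1/41359) = (463259/9)*(-1/41359) = -463259/372231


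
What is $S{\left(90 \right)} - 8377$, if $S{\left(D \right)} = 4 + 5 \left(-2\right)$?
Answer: $-8383$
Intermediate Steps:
$S{\left(D \right)} = -6$ ($S{\left(D \right)} = 4 - 10 = -6$)
$S{\left(90 \right)} - 8377 = -6 - 8377 = -8383$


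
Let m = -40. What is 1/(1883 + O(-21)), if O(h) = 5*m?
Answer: 1/1683 ≈ 0.00059418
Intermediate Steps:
O(h) = -200 (O(h) = 5*(-40) = -200)
1/(1883 + O(-21)) = 1/(1883 - 200) = 1/1683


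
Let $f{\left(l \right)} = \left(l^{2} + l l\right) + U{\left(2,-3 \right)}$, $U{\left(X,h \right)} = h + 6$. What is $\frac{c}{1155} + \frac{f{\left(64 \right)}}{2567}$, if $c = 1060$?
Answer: $\frac{2437249}{592977} \approx 4.1102$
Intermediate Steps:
$U{\left(X,h \right)} = 6 + h$
$f{\left(l \right)} = 3 + 2 l^{2}$ ($f{\left(l \right)} = \left(l^{2} + l l\right) + \left(6 - 3\right) = \left(l^{2} + l^{2}\right) + 3 = 2 l^{2} + 3 = 3 + 2 l^{2}$)
$\frac{c}{1155} + \frac{f{\left(64 \right)}}{2567} = \frac{1060}{1155} + \frac{3 + 2 \cdot 64^{2}}{2567} = 1060 \cdot \frac{1}{1155} + \left(3 + 2 \cdot 4096\right) \frac{1}{2567} = \frac{212}{231} + \left(3 + 8192\right) \frac{1}{2567} = \frac{212}{231} + 8195 \cdot \frac{1}{2567} = \frac{212}{231} + \frac{8195}{2567} = \frac{2437249}{592977}$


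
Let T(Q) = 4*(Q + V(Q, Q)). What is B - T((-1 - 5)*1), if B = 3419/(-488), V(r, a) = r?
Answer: 20005/488 ≈ 40.994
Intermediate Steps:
B = -3419/488 (B = 3419*(-1/488) = -3419/488 ≈ -7.0061)
T(Q) = 8*Q (T(Q) = 4*(Q + Q) = 4*(2*Q) = 8*Q)
B - T((-1 - 5)*1) = -3419/488 - 8*(-1 - 5)*1 = -3419/488 - 8*(-6*1) = -3419/488 - 8*(-6) = -3419/488 - 1*(-48) = -3419/488 + 48 = 20005/488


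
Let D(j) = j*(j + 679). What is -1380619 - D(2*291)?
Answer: -2114521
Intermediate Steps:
D(j) = j*(679 + j)
-1380619 - D(2*291) = -1380619 - 2*291*(679 + 2*291) = -1380619 - 582*(679 + 582) = -1380619 - 582*1261 = -1380619 - 1*733902 = -1380619 - 733902 = -2114521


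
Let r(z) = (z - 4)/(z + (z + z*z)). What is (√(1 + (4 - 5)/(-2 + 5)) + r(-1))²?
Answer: (15 + √6)²/9 ≈ 33.832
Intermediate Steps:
r(z) = (-4 + z)/(z² + 2*z) (r(z) = (-4 + z)/(z + (z + z²)) = (-4 + z)/(z² + 2*z))
(√(1 + (4 - 5)/(-2 + 5)) + r(-1))² = (√(1 + (4 - 5)/(-2 + 5)) + (-4 - 1)/((-1)*(2 - 1)))² = (√(1 - 1/3) - 1*(-5)/1)² = (√(1 - 1*⅓) - 1*1*(-5))² = (√(1 - ⅓) + 5)² = (√(⅔) + 5)² = (√6/3 + 5)² = (5 + √6/3)²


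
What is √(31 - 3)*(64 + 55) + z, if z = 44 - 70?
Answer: -26 + 238*√7 ≈ 603.69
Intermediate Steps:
z = -26
√(31 - 3)*(64 + 55) + z = √(31 - 3)*(64 + 55) - 26 = √28*119 - 26 = (2*√7)*119 - 26 = 238*√7 - 26 = -26 + 238*√7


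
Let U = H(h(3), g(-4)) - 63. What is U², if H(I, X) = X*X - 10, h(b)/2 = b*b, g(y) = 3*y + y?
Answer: 33489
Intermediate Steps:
g(y) = 4*y
h(b) = 2*b² (h(b) = 2*(b*b) = 2*b²)
H(I, X) = -10 + X² (H(I, X) = X² - 10 = -10 + X²)
U = 183 (U = (-10 + (4*(-4))²) - 63 = (-10 + (-16)²) - 63 = (-10 + 256) - 63 = 246 - 63 = 183)
U² = 183² = 33489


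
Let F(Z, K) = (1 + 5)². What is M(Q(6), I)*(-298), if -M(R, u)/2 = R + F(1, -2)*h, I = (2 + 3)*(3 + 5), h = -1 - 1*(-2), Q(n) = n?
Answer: 25032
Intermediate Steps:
F(Z, K) = 36 (F(Z, K) = 6² = 36)
h = 1 (h = -1 + 2 = 1)
I = 40 (I = 5*8 = 40)
M(R, u) = -72 - 2*R (M(R, u) = -2*(R + 36*1) = -2*(R + 36) = -2*(36 + R) = -72 - 2*R)
M(Q(6), I)*(-298) = (-72 - 2*6)*(-298) = (-72 - 12)*(-298) = -84*(-298) = 25032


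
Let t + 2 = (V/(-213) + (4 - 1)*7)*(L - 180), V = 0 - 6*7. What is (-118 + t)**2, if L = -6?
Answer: 83203402500/5041 ≈ 1.6505e+7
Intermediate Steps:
V = -42 (V = 0 - 42 = -42)
t = -280072/71 (t = -2 + (-42/(-213) + (4 - 1)*7)*(-6 - 180) = -2 + (-42*(-1/213) + 3*7)*(-186) = -2 + (14/71 + 21)*(-186) = -2 + (1505/71)*(-186) = -2 - 279930/71 = -280072/71 ≈ -3944.7)
(-118 + t)**2 = (-118 - 280072/71)**2 = (-288450/71)**2 = 83203402500/5041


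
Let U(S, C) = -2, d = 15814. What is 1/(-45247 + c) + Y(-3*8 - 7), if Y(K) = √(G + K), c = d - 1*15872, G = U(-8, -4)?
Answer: -1/45305 + I*√33 ≈ -2.2073e-5 + 5.7446*I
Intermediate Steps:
G = -2
c = -58 (c = 15814 - 1*15872 = 15814 - 15872 = -58)
Y(K) = √(-2 + K)
1/(-45247 + c) + Y(-3*8 - 7) = 1/(-45247 - 58) + √(-2 + (-3*8 - 7)) = 1/(-45305) + √(-2 + (-24 - 7)) = -1/45305 + √(-2 - 31) = -1/45305 + √(-33) = -1/45305 + I*√33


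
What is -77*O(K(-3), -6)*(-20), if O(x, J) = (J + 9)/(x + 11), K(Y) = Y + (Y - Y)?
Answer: 1155/2 ≈ 577.50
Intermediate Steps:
K(Y) = Y (K(Y) = Y + 0 = Y)
O(x, J) = (9 + J)/(11 + x)
-77*O(K(-3), -6)*(-20) = -77*(9 - 6)/(11 - 3)*(-20) = -77*3/8*(-20) = -231/8*(-20) = 1155/2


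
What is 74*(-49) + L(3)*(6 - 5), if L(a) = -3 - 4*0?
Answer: -3629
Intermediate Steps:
L(a) = -3 (L(a) = -3 + 0 = -3)
74*(-49) + L(3)*(6 - 5) = 74*(-49) - 3*(6 - 5) = -3626 - 3*1 = -3626 - 3 = -3629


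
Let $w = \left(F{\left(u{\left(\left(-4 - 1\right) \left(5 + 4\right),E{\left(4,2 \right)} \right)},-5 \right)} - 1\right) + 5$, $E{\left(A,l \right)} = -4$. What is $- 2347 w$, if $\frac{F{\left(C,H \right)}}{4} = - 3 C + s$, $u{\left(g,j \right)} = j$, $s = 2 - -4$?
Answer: $-178372$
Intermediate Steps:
$s = 6$ ($s = 2 + 4 = 6$)
$F{\left(C,H \right)} = 24 - 12 C$ ($F{\left(C,H \right)} = 4 \left(- 3 C + 6\right) = 4 \left(6 - 3 C\right) = 24 - 12 C$)
$w = 76$ ($w = \left(\left(24 - -48\right) - 1\right) + 5 = \left(\left(24 + 48\right) - 1\right) + 5 = \left(72 - 1\right) + 5 = 71 + 5 = 76$)
$- 2347 w = \left(-2347\right) 76 = -178372$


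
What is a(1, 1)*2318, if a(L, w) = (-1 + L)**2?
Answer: 0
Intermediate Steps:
a(1, 1)*2318 = (-1 + 1)**2*2318 = 0**2*2318 = 0*2318 = 0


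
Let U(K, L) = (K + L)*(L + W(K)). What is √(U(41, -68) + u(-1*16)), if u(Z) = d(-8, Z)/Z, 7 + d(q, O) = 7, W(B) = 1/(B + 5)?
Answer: 3*√431526/46 ≈ 42.842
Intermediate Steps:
W(B) = 1/(5 + B)
d(q, O) = 0 (d(q, O) = -7 + 7 = 0)
U(K, L) = (K + L)*(L + 1/(5 + K))
u(Z) = 0 (u(Z) = 0/Z = 0)
√(U(41, -68) + u(-1*16)) = √((41 - 68 - 68*(5 + 41)*(41 - 68))/(5 + 41) + 0) = √((41 - 68 - 68*46*(-27))/46 + 0) = √((41 - 68 + 84456)/46 + 0) = √((1/46)*84429 + 0) = √(84429/46 + 0) = √(84429/46) = 3*√431526/46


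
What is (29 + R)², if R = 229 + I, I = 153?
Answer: 168921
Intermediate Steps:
R = 382 (R = 229 + 153 = 382)
(29 + R)² = (29 + 382)² = 411² = 168921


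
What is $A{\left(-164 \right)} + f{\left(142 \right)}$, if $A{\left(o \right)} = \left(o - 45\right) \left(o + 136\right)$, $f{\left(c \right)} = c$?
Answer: $5994$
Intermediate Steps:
$A{\left(o \right)} = \left(-45 + o\right) \left(136 + o\right)$
$A{\left(-164 \right)} + f{\left(142 \right)} = \left(-6120 + \left(-164\right)^{2} + 91 \left(-164\right)\right) + 142 = \left(-6120 + 26896 - 14924\right) + 142 = 5852 + 142 = 5994$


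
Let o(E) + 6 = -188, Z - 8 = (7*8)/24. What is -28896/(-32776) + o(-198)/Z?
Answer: -2272482/127007 ≈ -17.893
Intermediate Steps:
Z = 31/3 (Z = 8 + (7*8)/24 = 8 + 56*(1/24) = 8 + 7/3 = 31/3 ≈ 10.333)
o(E) = -194 (o(E) = -6 - 188 = -194)
-28896/(-32776) + o(-198)/Z = -28896/(-32776) - 194/31/3 = -28896*(-1/32776) - 194*3/31 = 3612/4097 - 582/31 = -2272482/127007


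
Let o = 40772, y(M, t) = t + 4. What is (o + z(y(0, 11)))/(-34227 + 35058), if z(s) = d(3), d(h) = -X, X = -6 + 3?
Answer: 40775/831 ≈ 49.067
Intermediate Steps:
X = -3
y(M, t) = 4 + t
d(h) = 3 (d(h) = -1*(-3) = 3)
z(s) = 3
(o + z(y(0, 11)))/(-34227 + 35058) = (40772 + 3)/(-34227 + 35058) = 40775/831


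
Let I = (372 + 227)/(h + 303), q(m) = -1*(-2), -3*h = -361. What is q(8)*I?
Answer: 1797/635 ≈ 2.8299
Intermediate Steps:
h = 361/3 (h = -⅓*(-361) = 361/3 ≈ 120.33)
q(m) = 2
I = 1797/1270 (I = (372 + 227)/(361/3 + 303) = 599/(1270/3) = 599*(3/1270) = 1797/1270 ≈ 1.4150)
q(8)*I = 2*(1797/1270) = 1797/635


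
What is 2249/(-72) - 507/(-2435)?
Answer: -5439811/175320 ≈ -31.028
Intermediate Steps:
2249/(-72) - 507/(-2435) = 2249*(-1/72) - 507*(-1/2435) = -2249/72 + 507/2435 = -5439811/175320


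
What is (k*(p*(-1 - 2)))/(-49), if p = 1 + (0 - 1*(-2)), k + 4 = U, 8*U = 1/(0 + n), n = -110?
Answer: -4527/6160 ≈ -0.73490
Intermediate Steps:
U = -1/880 (U = 1/(8*(0 - 110)) = (1/8)/(-110) = (1/8)*(-1/110) = -1/880 ≈ -0.0011364)
k = -3521/880 (k = -4 - 1/880 = -3521/880 ≈ -4.0011)
p = 3 (p = 1 + (0 + 2) = 1 + 2 = 3)
(k*(p*(-1 - 2)))/(-49) = -10563*(-1 - 2)/880/(-49) = -10563*(-3)/880*(-1/49) = -3521/880*(-9)*(-1/49) = (31689/880)*(-1/49) = -4527/6160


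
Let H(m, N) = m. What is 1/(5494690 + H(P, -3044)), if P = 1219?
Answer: 1/5495909 ≈ 1.8195e-7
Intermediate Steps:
1/(5494690 + H(P, -3044)) = 1/(5494690 + 1219) = 1/5495909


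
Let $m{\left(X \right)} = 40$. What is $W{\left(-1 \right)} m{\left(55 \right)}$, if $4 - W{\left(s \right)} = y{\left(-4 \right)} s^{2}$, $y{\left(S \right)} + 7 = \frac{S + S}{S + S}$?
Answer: $400$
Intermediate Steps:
$y{\left(S \right)} = -6$ ($y{\left(S \right)} = -7 + \frac{S + S}{S + S} = -7 + \frac{2 S}{2 S} = -7 + 2 S \frac{1}{2 S} = -7 + 1 = -6$)
$W{\left(s \right)} = 4 + 6 s^{2}$ ($W{\left(s \right)} = 4 - - 6 s^{2} = 4 + 6 s^{2}$)
$W{\left(-1 \right)} m{\left(55 \right)} = \left(4 + 6 \left(-1\right)^{2}\right) 40 = \left(4 + 6 \cdot 1\right) 40 = \left(4 + 6\right) 40 = 10 \cdot 40 = 400$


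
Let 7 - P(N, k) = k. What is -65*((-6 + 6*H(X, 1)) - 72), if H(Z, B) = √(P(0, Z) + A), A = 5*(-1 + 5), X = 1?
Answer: 5070 - 390*√26 ≈ 3081.4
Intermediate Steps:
P(N, k) = 7 - k
A = 20 (A = 5*4 = 20)
H(Z, B) = √(27 - Z) (H(Z, B) = √((7 - Z) + 20) = √(27 - Z))
-65*((-6 + 6*H(X, 1)) - 72) = -65*((-6 + 6*√(27 - 1*1)) - 72) = -65*((-6 + 6*√(27 - 1)) - 72) = -65*((-6 + 6*√26) - 72) = -65*(-78 + 6*√26) = 5070 - 390*√26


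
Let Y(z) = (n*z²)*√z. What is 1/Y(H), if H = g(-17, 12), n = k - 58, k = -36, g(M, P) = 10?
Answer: -√10/94000 ≈ -3.3641e-5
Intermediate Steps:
n = -94 (n = -36 - 58 = -94)
H = 10
Y(z) = -94*z^(5/2) (Y(z) = (-94*z²)*√z = -94*z^(5/2))
1/Y(H) = 1/(-9400*√10) = -√10/94000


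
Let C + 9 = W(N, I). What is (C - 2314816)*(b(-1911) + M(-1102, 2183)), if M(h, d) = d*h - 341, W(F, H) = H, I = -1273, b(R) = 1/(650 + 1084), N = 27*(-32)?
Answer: 4831399115436713/867 ≈ 5.5725e+12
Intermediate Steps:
N = -864
b(R) = 1/1734
M(h, d) = -341 + d*h
C = -1282 (C = -9 - 1273 = -1282)
(C - 2314816)*(b(-1911) + M(-1102, 2183)) = (-1282 - 2314816)*(1/1734 + (-341 + 2183*(-1102))) = -2316098*(1/1734 + (-341 - 2405666)) = -2316098*(1/1734 - 2406007) = -2316098*(-4172016137/1734) = 4831399115436713/867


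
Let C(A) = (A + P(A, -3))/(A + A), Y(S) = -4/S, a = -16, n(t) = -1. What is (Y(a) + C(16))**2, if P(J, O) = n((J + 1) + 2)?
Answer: 529/1024 ≈ 0.51660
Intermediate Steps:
P(J, O) = -1
C(A) = (-1 + A)/(2*A) (C(A) = (A - 1)/(A + A) = (-1 + A)/((2*A)) = (-1 + A)*(1/(2*A)) = (-1 + A)/(2*A))
(Y(a) + C(16))**2 = (-4/(-16) + (1/2)*(-1 + 16)/16)**2 = (-4*(-1/16) + (1/2)*(1/16)*15)**2 = (1/4 + 15/32)**2 = (23/32)**2 = 529/1024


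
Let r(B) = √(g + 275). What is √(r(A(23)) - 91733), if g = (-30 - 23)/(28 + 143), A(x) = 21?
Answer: √(-298040517 + 114*√223117)/57 ≈ 302.85*I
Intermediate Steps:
g = -53/171 ≈ -0.30994
r(B) = 2*√223117/57 (r(B) = √(-53/171 + 275) = √(46972/171) = 2*√223117/57)
√(r(A(23)) - 91733) = √(2*√223117/57 - 91733) = √(-91733 + 2*√223117/57)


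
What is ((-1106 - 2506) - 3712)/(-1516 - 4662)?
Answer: 3662/3089 ≈ 1.1855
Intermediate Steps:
((-1106 - 2506) - 3712)/(-1516 - 4662) = (-3612 - 3712)/(-6178) = -7324*(-1/6178) = 3662/3089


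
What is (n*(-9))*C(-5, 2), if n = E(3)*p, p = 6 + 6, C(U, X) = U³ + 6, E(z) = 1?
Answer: 12852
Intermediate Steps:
C(U, X) = 6 + U³
p = 12
n = 12 (n = 1*12 = 12)
(n*(-9))*C(-5, 2) = (12*(-9))*(6 + (-5)³) = -108*(6 - 125) = -108*(-119) = 12852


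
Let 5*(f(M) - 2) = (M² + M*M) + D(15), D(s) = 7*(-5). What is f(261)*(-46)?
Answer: -6265982/5 ≈ -1.2532e+6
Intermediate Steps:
D(s) = -35
f(M) = -5 + 2*M²/5 (f(M) = 2 + ((M² + M*M) - 35)/5 = 2 + ((M² + M²) - 35)/5 = 2 + (2*M² - 35)/5 = 2 + (-35 + 2*M²)/5 = 2 + (-7 + 2*M²/5) = -5 + 2*M²/5)
f(261)*(-46) = (-5 + (⅖)*261²)*(-46) = (-5 + (⅖)*68121)*(-46) = (-5 + 136242/5)*(-46) = (136217/5)*(-46) = -6265982/5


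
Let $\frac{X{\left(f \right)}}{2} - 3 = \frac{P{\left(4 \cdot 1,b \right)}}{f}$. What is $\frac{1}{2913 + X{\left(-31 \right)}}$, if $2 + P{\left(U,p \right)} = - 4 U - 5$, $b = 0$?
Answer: $\frac{31}{90535} \approx 0.00034241$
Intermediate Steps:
$P{\left(U,p \right)} = -7 - 4 U$ ($P{\left(U,p \right)} = -2 - \left(5 + 4 U\right) = -7 - 4 U$)
$X{\left(f \right)} = 6 - \frac{46}{f}$ ($X{\left(f \right)} = 6 + 2 \frac{-7 - 4 \cdot 4 \cdot 1}{f} = 6 + 2 \frac{-7 - 16}{f} = 6 + 2 \left(- \frac{23}{f}\right) = 6 - \frac{46}{f}$)
$\frac{1}{2913 + X{\left(-31 \right)}} = \frac{1}{2913 + \left(6 - \frac{46}{-31}\right)} = \frac{1}{2913 + \left(6 - - \frac{46}{31}\right)} = \frac{1}{2913 + \left(6 + \frac{46}{31}\right)} = \frac{1}{2913 + \frac{232}{31}} = \frac{1}{\frac{90535}{31}} = \frac{31}{90535}$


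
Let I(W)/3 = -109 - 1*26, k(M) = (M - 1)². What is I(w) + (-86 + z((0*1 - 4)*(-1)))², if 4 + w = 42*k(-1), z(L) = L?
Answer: 6319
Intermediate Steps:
k(M) = (-1 + M)²
w = 164 (w = -4 + 42*(-1 - 1)² = -4 + 42*(-2)² = -4 + 42*4 = -4 + 168 = 164)
I(W) = -405 (I(W) = 3*(-109 - 1*26) = 3*(-109 - 26) = 3*(-135) = -405)
I(w) + (-86 + z((0*1 - 4)*(-1)))² = -405 + (-86 + (0*1 - 4)*(-1))² = -405 + (-86 + (0 - 4)*(-1))² = -405 + (-86 - 4*(-1))² = -405 + (-86 + 4)² = -405 + (-82)² = -405 + 6724 = 6319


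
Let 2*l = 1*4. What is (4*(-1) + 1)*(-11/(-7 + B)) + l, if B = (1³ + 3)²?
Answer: 17/3 ≈ 5.6667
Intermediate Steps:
B = 16 (B = (1 + 3)² = 4² = 16)
l = 2 (l = (1*4)/2 = (½)*4 = 2)
(4*(-1) + 1)*(-11/(-7 + B)) + l = (4*(-1) + 1)*(-11/(-7 + 16)) + 2 = (-4 + 1)*(-11/9) + 2 = -(-33)/9 + 2 = -3*(-11/9) + 2 = 11/3 + 2 = 17/3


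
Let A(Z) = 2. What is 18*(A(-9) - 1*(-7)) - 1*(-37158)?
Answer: 37320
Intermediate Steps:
18*(A(-9) - 1*(-7)) - 1*(-37158) = 18*(2 - 1*(-7)) - 1*(-37158) = 18*(2 + 7) + 37158 = 18*9 + 37158 = 162 + 37158 = 37320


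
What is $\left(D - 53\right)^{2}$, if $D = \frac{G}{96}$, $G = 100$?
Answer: $\frac{1555009}{576} \approx 2699.7$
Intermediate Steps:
$D = \frac{25}{24}$ ($D = \frac{100}{96} = 100 \cdot \frac{1}{96} = \frac{25}{24} \approx 1.0417$)
$\left(D - 53\right)^{2} = \left(\frac{25}{24} - 53\right)^{2} = \left(- \frac{1247}{24}\right)^{2} = \frac{1555009}{576}$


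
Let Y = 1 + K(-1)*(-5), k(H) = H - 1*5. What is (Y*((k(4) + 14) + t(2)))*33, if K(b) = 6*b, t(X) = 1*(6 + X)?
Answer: 21483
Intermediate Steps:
k(H) = -5 + H (k(H) = H - 5 = -5 + H)
t(X) = 6 + X
Y = 31 (Y = 1 + (6*(-1))*(-5) = 1 - 6*(-5) = 1 + 30 = 31)
(Y*((k(4) + 14) + t(2)))*33 = (31*(((-5 + 4) + 14) + (6 + 2)))*33 = (31*((-1 + 14) + 8))*33 = (31*(13 + 8))*33 = (31*21)*33 = 651*33 = 21483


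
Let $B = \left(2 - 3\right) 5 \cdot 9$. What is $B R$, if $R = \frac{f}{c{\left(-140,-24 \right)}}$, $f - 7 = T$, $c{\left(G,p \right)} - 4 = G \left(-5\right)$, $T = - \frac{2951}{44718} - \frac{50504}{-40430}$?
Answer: $- \frac{2017468653}{3856957312} \approx -0.52307$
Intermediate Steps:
$T = \frac{1069564471}{903974370}$ ($T = \left(-2951\right) \frac{1}{44718} - - \frac{25252}{20215} = - \frac{2951}{44718} + \frac{25252}{20215} = \frac{1069564471}{903974370} \approx 1.1832$)
$c{\left(G,p \right)} = 4 - 5 G$ ($c{\left(G,p \right)} = 4 + G \left(-5\right) = 4 - 5 G$)
$B = -45$ ($B = \left(-1\right) 5 \cdot 9 = \left(-5\right) 9 = -45$)
$f = \frac{7397385061}{903974370}$ ($f = 7 + \frac{1069564471}{903974370} = \frac{7397385061}{903974370} \approx 8.1832$)
$R = \frac{672489551}{57854359680}$ ($R = \frac{7397385061}{903974370 \left(4 - -700\right)} = \frac{7397385061}{903974370 \left(4 + 700\right)} = \frac{7397385061}{903974370 \cdot 704} = \frac{7397385061}{903974370} \cdot \frac{1}{704} = \frac{672489551}{57854359680} \approx 0.011624$)
$B R = \left(-45\right) \frac{672489551}{57854359680} = - \frac{2017468653}{3856957312}$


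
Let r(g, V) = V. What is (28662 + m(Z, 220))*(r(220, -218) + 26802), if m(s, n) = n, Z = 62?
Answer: 767799088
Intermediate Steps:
(28662 + m(Z, 220))*(r(220, -218) + 26802) = (28662 + 220)*(-218 + 26802) = 28882*26584 = 767799088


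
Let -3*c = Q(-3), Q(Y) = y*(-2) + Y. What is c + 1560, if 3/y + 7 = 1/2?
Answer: 20289/13 ≈ 1560.7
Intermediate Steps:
y = -6/13 (y = 3/(-7 + 1/2) = 3/(-13/2) = 3*(-2/13) = -6/13 ≈ -0.46154)
Q(Y) = 12/13 + Y (Q(Y) = -6/13*(-2) + Y = 12/13 + Y)
c = 9/13 (c = -(12/13 - 3)/3 = -1/3*(-27/13) = 9/13 ≈ 0.69231)
c + 1560 = 9/13 + 1560 = 20289/13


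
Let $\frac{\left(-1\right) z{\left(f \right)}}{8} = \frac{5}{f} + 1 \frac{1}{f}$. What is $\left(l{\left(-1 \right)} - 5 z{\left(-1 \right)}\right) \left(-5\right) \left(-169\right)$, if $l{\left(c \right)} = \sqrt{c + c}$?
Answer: $-202800 + 845 i \sqrt{2} \approx -2.028 \cdot 10^{5} + 1195.0 i$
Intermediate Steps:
$z{\left(f \right)} = - \frac{48}{f}$ ($z{\left(f \right)} = - 8 \left(\frac{5}{f} + 1 \frac{1}{f}\right) = - 8 \left(\frac{5}{f} + \frac{1}{f}\right) = - 8 \frac{6}{f} = - \frac{48}{f}$)
$l{\left(c \right)} = \sqrt{2} \sqrt{c}$ ($l{\left(c \right)} = \sqrt{2 c} = \sqrt{2} \sqrt{c}$)
$\left(l{\left(-1 \right)} - 5 z{\left(-1 \right)}\right) \left(-5\right) \left(-169\right) = \left(\sqrt{2} \sqrt{-1} - 5 \left(- \frac{48}{-1}\right)\right) \left(-5\right) \left(-169\right) = \left(\sqrt{2} i + \left(0 - 5 \left(\left(-48\right) \left(-1\right)\right)\right)\right) \left(-5\right) \left(-169\right) = \left(i \sqrt{2} + \left(0 - 240\right)\right) \left(-5\right) \left(-169\right) = \left(i \sqrt{2} - 240\right) \left(-5\right) \left(-169\right) = \left(-240 + i \sqrt{2}\right) \left(-5\right) \left(-169\right) = \left(1200 - 5 i \sqrt{2}\right) \left(-169\right) = -202800 + 845 i \sqrt{2}$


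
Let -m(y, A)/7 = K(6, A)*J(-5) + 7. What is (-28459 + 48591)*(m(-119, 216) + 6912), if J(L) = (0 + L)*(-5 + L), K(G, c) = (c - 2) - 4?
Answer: -1341536084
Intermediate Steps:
K(G, c) = -6 + c (K(G, c) = (-2 + c) - 4 = -6 + c)
J(L) = L*(-5 + L)
m(y, A) = 2051 - 350*A (m(y, A) = -7*((-6 + A)*(-5*(-5 - 5)) + 7) = -7*((-6 + A)*(-5*(-10)) + 7) = -7*((-6 + A)*50 + 7) = -7*((-300 + 50*A) + 7) = -7*(-293 + 50*A) = 2051 - 350*A)
(-28459 + 48591)*(m(-119, 216) + 6912) = (-28459 + 48591)*((2051 - 350*216) + 6912) = 20132*((2051 - 75600) + 6912) = 20132*(-73549 + 6912) = 20132*(-66637) = -1341536084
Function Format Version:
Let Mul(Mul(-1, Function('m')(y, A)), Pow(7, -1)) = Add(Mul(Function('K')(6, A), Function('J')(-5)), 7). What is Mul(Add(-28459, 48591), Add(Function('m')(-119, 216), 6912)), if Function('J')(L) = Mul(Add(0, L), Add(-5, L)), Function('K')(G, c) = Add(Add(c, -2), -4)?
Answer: -1341536084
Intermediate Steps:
Function('K')(G, c) = Add(-6, c) (Function('K')(G, c) = Add(Add(-2, c), -4) = Add(-6, c))
Function('J')(L) = Mul(L, Add(-5, L))
Function('m')(y, A) = Add(2051, Mul(-350, A)) (Function('m')(y, A) = Mul(-7, Add(Mul(Add(-6, A), Mul(-5, Add(-5, -5))), 7)) = Mul(-7, Add(Mul(Add(-6, A), Mul(-5, -10)), 7)) = Mul(-7, Add(Mul(Add(-6, A), 50), 7)) = Mul(-7, Add(Add(-300, Mul(50, A)), 7)) = Mul(-7, Add(-293, Mul(50, A))) = Add(2051, Mul(-350, A)))
Mul(Add(-28459, 48591), Add(Function('m')(-119, 216), 6912)) = Mul(Add(-28459, 48591), Add(Add(2051, Mul(-350, 216)), 6912)) = Mul(20132, Add(Add(2051, -75600), 6912)) = Mul(20132, Add(-73549, 6912)) = Mul(20132, -66637) = -1341536084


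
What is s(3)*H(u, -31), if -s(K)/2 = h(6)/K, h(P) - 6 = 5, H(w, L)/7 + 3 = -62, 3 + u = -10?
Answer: 10010/3 ≈ 3336.7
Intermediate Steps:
u = -13 (u = -3 - 10 = -13)
H(w, L) = -455 (H(w, L) = -21 + 7*(-62) = -21 - 434 = -455)
h(P) = 11 (h(P) = 6 + 5 = 11)
s(K) = -22/K
s(3)*H(u, -31) = -22/3*(-455) = 10010/3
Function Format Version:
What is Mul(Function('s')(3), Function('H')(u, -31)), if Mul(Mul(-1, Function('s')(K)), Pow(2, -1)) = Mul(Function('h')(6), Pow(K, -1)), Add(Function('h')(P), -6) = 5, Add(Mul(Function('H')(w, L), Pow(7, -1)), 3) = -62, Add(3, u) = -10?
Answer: Rational(10010, 3) ≈ 3336.7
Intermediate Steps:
u = -13 (u = Add(-3, -10) = -13)
Function('H')(w, L) = -455 (Function('H')(w, L) = Add(-21, Mul(7, -62)) = Add(-21, -434) = -455)
Function('h')(P) = 11 (Function('h')(P) = Add(6, 5) = 11)
Function('s')(K) = Mul(-22, Pow(K, -1)) (Function('s')(K) = Mul(-2, Mul(11, Pow(K, -1))) = Mul(-22, Pow(K, -1)))
Mul(Function('s')(3), Function('H')(u, -31)) = Mul(Mul(-22, Pow(3, -1)), -455) = Mul(Mul(-22, Rational(1, 3)), -455) = Mul(Rational(-22, 3), -455) = Rational(10010, 3)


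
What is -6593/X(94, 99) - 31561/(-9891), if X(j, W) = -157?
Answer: 446920/9891 ≈ 45.185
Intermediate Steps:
-6593/X(94, 99) - 31561/(-9891) = -6593/(-157) - 31561/(-9891) = -6593*(-1/157) - 31561*(-1/9891) = 6593/157 + 31561/9891 = 446920/9891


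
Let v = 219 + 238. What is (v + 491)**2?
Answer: 898704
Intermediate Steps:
v = 457
(v + 491)**2 = (457 + 491)**2 = 948**2 = 898704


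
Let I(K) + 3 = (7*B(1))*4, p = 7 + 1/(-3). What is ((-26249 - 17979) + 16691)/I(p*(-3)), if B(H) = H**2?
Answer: -27537/25 ≈ -1101.5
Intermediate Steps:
p = 20/3 (p = 7 - 1/3 = 20/3 ≈ 6.6667)
I(K) = 25 (I(K) = -3 + (7*1**2)*4 = -3 + (7*1)*4 = -3 + 7*4 = -3 + 28 = 25)
((-26249 - 17979) + 16691)/I(p*(-3)) = ((-26249 - 17979) + 16691)/25 = (-44228 + 16691)*(1/25) = -27537*1/25 = -27537/25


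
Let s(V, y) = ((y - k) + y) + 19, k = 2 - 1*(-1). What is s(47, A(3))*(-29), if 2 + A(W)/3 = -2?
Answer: 232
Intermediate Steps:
k = 3 (k = 2 + 1 = 3)
A(W) = -12 (A(W) = -6 + 3*(-2) = -6 - 6 = -12)
s(V, y) = 16 + 2*y (s(V, y) = ((y - 1*3) + y) + 19 = ((y - 3) + y) + 19 = ((-3 + y) + y) + 19 = (-3 + 2*y) + 19 = 16 + 2*y)
s(47, A(3))*(-29) = (16 + 2*(-12))*(-29) = (16 - 24)*(-29) = -8*(-29) = 232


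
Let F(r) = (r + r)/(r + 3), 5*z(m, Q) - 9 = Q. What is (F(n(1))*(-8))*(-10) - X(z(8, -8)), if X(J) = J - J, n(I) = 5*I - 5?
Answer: 0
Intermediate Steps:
n(I) = -5 + 5*I
z(m, Q) = 9/5 + Q/5
F(r) = 2*r/(3 + r) (F(r) = (2*r)/(3 + r) = 2*r/(3 + r))
X(J) = 0
(F(n(1))*(-8))*(-10) - X(z(8, -8)) = ((2*(-5 + 5*1)/(3 + (-5 + 5*1)))*(-8))*(-10) - 1*0 = ((2*(-5 + 5)/(3 + (-5 + 5)))*(-8))*(-10) + 0 = ((2*0/(3 + 0))*(-8))*(-10) + 0 = ((2*0/3)*(-8))*(-10) + 0 = ((2*0*(⅓))*(-8))*(-10) + 0 = (0*(-8))*(-10) + 0 = 0*(-10) + 0 = 0 + 0 = 0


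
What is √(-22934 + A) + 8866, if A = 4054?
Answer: 8866 + 8*I*√295 ≈ 8866.0 + 137.4*I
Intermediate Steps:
√(-22934 + A) + 8866 = √(-22934 + 4054) + 8866 = √(-18880) + 8866 = 8*I*√295 + 8866 = 8866 + 8*I*√295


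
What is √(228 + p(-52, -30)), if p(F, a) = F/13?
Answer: 4*√14 ≈ 14.967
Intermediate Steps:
p(F, a) = F/13 (p(F, a) = F*(1/13) = F/13)
√(228 + p(-52, -30)) = √(228 + (1/13)*(-52)) = √(228 - 4) = √224 = 4*√14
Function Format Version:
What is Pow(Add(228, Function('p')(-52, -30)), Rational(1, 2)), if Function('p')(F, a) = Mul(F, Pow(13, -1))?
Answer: Mul(4, Pow(14, Rational(1, 2))) ≈ 14.967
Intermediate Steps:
Function('p')(F, a) = Mul(Rational(1, 13), F) (Function('p')(F, a) = Mul(F, Rational(1, 13)) = Mul(Rational(1, 13), F))
Pow(Add(228, Function('p')(-52, -30)), Rational(1, 2)) = Pow(Add(228, Mul(Rational(1, 13), -52)), Rational(1, 2)) = Pow(Add(228, -4), Rational(1, 2)) = Pow(224, Rational(1, 2)) = Mul(4, Pow(14, Rational(1, 2)))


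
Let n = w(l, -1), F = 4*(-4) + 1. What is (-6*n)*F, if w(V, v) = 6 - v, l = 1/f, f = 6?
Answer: 630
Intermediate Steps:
F = -15 (F = -16 + 1 = -15)
l = 1/6 ≈ 0.16667
n = 7 (n = 6 - 1*(-1) = 6 + 1 = 7)
(-6*n)*F = -6*7*(-15) = -42*(-15) = 630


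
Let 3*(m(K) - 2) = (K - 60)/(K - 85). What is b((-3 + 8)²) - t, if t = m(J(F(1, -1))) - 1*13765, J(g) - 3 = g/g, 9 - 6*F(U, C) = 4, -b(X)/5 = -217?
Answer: 3608008/243 ≈ 14848.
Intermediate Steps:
b(X) = 1085 (b(X) = -5*(-217) = 1085)
F(U, C) = ⅚ (F(U, C) = 3/2 - ⅙*4 = 3/2 - ⅔ = ⅚)
J(g) = 4 (J(g) = 3 + g/g = 3 + 1 = 4)
m(K) = 2 + (-60 + K)/(3*(-85 + K)) (m(K) = 2 + ((K - 60)/(K - 85))/3 = 2 + ((-60 + K)/(-85 + K))/3 = 2 + (-60 + K)/(3*(-85 + K)))
t = -3344353/243 (t = (-570 + 7*4)/(3*(-85 + 4)) - 1*13765 = (⅓)*(-570 + 28)/(-81) - 13765 = (⅓)*(-1/81)*(-542) - 13765 = 542/243 - 13765 = -3344353/243 ≈ -13763.)
b((-3 + 8)²) - t = 1085 - 1*(-3344353/243) = 1085 + 3344353/243 = 3608008/243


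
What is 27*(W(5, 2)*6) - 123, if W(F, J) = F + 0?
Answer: 687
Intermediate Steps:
W(F, J) = F
27*(W(5, 2)*6) - 123 = 27*(5*6) - 123 = 27*30 - 123 = 810 - 123 = 687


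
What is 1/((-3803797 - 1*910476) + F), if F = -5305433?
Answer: -1/10019706 ≈ -9.9803e-8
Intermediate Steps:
1/((-3803797 - 1*910476) + F) = 1/((-3803797 - 1*910476) - 5305433) = 1/((-3803797 - 910476) - 5305433) = 1/(-4714273 - 5305433) = 1/(-10019706) = -1/10019706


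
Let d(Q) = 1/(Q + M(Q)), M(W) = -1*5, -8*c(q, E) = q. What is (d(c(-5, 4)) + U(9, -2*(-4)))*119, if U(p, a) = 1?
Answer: 459/5 ≈ 91.800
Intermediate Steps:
c(q, E) = -q/8
M(W) = -5
d(Q) = 1/(-5 + Q) (d(Q) = 1/(Q - 5) = 1/(-5 + Q))
(d(c(-5, 4)) + U(9, -2*(-4)))*119 = (1/(-5 - ⅛*(-5)) + 1)*119 = (1/(-5 + 5/8) + 1)*119 = (1/(-35/8) + 1)*119 = (-8/35 + 1)*119 = (27/35)*119 = 459/5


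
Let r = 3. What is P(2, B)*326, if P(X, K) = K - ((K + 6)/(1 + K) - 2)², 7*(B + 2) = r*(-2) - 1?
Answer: -9943/2 ≈ -4971.5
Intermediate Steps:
B = -3 (B = -2 + (3*(-2) - 1)/7 = -2 + (-6 - 1)/7 = -2 + (⅐)*(-7) = -2 - 1 = -3)
P(X, K) = K - (-2 + (6 + K)/(1 + K))² (P(X, K) = K - ((6 + K)/(1 + K) - 2)² = K - (-2 + (6 + K)/(1 + K))²)
P(2, B)*326 = (-3 - (-4 - 3)²/(1 - 3)²)*326 = (-3 - 1*(-7)²/(-2)²)*326 = (-3 - 1*¼*49)*326 = (-3 - 49/4)*326 = -61/4*326 = -9943/2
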